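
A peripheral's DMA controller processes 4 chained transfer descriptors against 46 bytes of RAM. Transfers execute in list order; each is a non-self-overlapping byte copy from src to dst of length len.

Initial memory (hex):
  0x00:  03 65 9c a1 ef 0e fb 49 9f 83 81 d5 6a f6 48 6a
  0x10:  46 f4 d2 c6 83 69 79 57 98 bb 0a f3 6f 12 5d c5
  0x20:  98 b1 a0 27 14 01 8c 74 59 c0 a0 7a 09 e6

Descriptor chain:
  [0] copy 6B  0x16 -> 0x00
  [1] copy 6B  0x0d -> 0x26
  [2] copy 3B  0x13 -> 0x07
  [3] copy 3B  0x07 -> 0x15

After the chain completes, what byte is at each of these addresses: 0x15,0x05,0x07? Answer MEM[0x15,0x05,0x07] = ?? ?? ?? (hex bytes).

D0: mem[0x00..0x05] <- [79 57 98 bb 0a f3]
D1: mem[0x26..0x2b] <- [f6 48 6a 46 f4 d2]
D2: mem[0x07..0x09] <- [c6 83 69]
D3: mem[0x15..0x17] <- [c6 83 69]
query mem[0x15]=0xc6, mem[0x05]=0xf3, mem[0x07]=0xc6

MEM[0x15,0x05,0x07] = c6 f3 c6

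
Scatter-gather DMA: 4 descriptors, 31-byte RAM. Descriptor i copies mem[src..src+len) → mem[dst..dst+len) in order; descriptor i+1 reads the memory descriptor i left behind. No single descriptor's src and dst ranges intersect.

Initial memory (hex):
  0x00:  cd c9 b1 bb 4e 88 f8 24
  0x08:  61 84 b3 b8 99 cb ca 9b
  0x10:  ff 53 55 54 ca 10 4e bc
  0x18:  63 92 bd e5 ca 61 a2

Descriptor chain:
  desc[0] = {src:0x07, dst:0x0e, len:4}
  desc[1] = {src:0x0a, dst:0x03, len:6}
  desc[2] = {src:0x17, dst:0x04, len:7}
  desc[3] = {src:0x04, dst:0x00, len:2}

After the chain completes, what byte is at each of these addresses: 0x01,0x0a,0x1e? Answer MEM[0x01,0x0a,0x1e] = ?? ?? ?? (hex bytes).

#0 dst[0x0e+4] := {0x24,0x61,0x84,0xb3}
#1 dst[0x03+6] := {0xb3,0xb8,0x99,0xcb,0x24,0x61}
#2 dst[0x04+7] := {0xbc,0x63,0x92,0xbd,0xe5,0xca,0x61}
#3 dst[0x00+2] := {0xbc,0x63}
query mem[0x01]=0x63, mem[0x0a]=0x61, mem[0x1e]=0xa2

MEM[0x01,0x0a,0x1e] = 63 61 a2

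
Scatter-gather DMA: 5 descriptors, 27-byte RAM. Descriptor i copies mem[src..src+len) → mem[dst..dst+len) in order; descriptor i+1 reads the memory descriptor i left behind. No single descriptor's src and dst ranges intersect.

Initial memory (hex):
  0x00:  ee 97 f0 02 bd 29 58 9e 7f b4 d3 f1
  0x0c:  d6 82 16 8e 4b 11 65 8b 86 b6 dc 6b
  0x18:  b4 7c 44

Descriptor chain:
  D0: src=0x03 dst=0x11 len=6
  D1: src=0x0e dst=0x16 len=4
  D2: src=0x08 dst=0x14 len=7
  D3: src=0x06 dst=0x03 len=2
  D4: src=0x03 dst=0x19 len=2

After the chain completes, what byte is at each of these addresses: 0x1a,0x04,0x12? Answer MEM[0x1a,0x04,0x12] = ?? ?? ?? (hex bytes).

  after D0: wrote 6B at 0x11 = 02bd29589e7f
  after D1: wrote 4B at 0x16 = 168e4b02
  after D2: wrote 7B at 0x14 = 7fb4d3f1d68216
  after D3: wrote 2B at 0x03 = 589e
  after D4: wrote 2B at 0x19 = 589e
query mem[0x1a]=0x9e, mem[0x04]=0x9e, mem[0x12]=0xbd

MEM[0x1a,0x04,0x12] = 9e 9e bd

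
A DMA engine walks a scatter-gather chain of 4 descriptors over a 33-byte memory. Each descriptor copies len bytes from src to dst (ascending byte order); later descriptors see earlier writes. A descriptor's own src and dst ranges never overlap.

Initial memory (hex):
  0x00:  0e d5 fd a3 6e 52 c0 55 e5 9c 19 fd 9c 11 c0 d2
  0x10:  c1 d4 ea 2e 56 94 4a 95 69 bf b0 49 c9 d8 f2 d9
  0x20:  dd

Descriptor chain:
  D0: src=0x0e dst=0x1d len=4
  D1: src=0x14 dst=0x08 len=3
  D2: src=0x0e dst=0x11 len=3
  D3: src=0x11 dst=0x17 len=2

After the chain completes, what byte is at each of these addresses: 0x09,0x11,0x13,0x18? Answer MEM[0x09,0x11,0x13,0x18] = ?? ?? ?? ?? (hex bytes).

#0 dst[0x1d+4] := {0xc0,0xd2,0xc1,0xd4}
#1 dst[0x08+3] := {0x56,0x94,0x4a}
#2 dst[0x11+3] := {0xc0,0xd2,0xc1}
#3 dst[0x17+2] := {0xc0,0xd2}
query mem[0x09]=0x94, mem[0x11]=0xc0, mem[0x13]=0xc1, mem[0x18]=0xd2

MEM[0x09,0x11,0x13,0x18] = 94 c0 c1 d2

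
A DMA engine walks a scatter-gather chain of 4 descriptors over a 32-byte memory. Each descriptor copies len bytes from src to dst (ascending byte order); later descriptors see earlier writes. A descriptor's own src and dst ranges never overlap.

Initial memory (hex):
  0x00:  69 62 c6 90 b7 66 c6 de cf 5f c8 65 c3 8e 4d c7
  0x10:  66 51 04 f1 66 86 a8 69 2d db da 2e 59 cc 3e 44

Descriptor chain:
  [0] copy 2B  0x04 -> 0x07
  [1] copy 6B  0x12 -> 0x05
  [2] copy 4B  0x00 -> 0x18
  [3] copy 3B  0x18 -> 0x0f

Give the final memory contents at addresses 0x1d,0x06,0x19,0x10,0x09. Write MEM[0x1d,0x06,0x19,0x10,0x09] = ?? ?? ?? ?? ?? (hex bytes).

D0: mem[0x07..0x08] <- [b7 66]
D1: mem[0x05..0x0a] <- [04 f1 66 86 a8 69]
D2: mem[0x18..0x1b] <- [69 62 c6 90]
D3: mem[0x0f..0x11] <- [69 62 c6]
query mem[0x1d]=0xcc, mem[0x06]=0xf1, mem[0x19]=0x62, mem[0x10]=0x62, mem[0x09]=0xa8

MEM[0x1d,0x06,0x19,0x10,0x09] = cc f1 62 62 a8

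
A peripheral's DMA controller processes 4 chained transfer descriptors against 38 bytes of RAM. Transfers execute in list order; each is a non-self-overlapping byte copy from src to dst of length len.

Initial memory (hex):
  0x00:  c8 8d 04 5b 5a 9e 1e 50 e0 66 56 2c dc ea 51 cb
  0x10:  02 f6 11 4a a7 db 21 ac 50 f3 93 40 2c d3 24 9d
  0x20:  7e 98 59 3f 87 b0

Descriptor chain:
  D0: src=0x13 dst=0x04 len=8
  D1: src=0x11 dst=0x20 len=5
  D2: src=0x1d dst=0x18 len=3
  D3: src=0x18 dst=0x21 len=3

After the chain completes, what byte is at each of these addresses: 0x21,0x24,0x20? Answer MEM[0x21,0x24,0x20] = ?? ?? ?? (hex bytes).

#0 dst[0x04+8] := {0x4a,0xa7,0xdb,0x21,0xac,0x50,0xf3,0x93}
#1 dst[0x20+5] := {0xf6,0x11,0x4a,0xa7,0xdb}
#2 dst[0x18+3] := {0xd3,0x24,0x9d}
#3 dst[0x21+3] := {0xd3,0x24,0x9d}
query mem[0x21]=0xd3, mem[0x24]=0xdb, mem[0x20]=0xf6

MEM[0x21,0x24,0x20] = d3 db f6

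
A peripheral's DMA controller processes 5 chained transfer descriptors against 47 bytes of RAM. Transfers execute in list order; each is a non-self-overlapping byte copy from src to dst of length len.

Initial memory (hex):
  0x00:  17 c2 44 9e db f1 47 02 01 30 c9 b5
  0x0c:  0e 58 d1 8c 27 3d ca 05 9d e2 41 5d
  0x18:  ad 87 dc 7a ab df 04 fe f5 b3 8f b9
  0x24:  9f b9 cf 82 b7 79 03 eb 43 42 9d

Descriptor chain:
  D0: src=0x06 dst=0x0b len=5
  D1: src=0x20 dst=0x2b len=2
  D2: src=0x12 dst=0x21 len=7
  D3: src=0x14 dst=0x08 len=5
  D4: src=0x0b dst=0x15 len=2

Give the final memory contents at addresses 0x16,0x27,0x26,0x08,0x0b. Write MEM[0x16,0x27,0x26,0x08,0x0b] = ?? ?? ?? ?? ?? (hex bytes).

MEM[0x16,0x27,0x26,0x08,0x0b] = ad ad 5d 9d 5d

#0 dst[0x0b+5] := {0x47,0x02,0x01,0x30,0xc9}
#1 dst[0x2b+2] := {0xf5,0xb3}
#2 dst[0x21+7] := {0xca,0x05,0x9d,0xe2,0x41,0x5d,0xad}
#3 dst[0x08+5] := {0x9d,0xe2,0x41,0x5d,0xad}
#4 dst[0x15+2] := {0x5d,0xad}
query mem[0x16]=0xad, mem[0x27]=0xad, mem[0x26]=0x5d, mem[0x08]=0x9d, mem[0x0b]=0x5d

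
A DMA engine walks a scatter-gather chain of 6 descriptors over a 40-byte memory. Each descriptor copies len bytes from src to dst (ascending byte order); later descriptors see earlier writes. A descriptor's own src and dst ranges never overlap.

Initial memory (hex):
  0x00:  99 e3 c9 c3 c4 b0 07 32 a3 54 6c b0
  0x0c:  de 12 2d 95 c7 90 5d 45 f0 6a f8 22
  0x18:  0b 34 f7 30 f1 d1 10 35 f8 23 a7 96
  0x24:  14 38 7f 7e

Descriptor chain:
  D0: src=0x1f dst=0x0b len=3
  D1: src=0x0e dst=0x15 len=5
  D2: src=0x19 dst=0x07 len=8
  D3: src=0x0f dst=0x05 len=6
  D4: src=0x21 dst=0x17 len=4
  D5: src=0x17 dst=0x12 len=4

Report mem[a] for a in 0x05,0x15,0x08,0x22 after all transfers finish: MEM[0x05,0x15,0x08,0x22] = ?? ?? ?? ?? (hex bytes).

  after D0: wrote 3B at 0x0b = 35f823
  after D1: wrote 5B at 0x15 = 2d95c7905d
  after D2: wrote 8B at 0x07 = 5df730f1d11035f8
  after D3: wrote 6B at 0x05 = 95c7905d45f0
  after D4: wrote 4B at 0x17 = 23a79614
  after D5: wrote 4B at 0x12 = 23a79614
query mem[0x05]=0x95, mem[0x15]=0x14, mem[0x08]=0x5d, mem[0x22]=0xa7

MEM[0x05,0x15,0x08,0x22] = 95 14 5d a7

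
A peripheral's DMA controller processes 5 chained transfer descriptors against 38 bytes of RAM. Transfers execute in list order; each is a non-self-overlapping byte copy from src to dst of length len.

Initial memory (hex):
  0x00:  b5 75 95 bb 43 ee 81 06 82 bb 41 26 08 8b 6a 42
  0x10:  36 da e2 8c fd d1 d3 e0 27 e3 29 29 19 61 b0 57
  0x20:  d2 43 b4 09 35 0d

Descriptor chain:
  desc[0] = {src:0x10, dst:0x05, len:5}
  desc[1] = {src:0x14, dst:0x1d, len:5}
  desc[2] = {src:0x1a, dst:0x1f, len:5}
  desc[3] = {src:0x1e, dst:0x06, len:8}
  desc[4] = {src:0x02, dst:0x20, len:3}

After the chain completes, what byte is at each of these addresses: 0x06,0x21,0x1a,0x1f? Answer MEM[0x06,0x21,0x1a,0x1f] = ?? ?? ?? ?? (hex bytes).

D0: mem[0x05..0x09] <- [36 da e2 8c fd]
D1: mem[0x1d..0x21] <- [fd d1 d3 e0 27]
D2: mem[0x1f..0x23] <- [29 29 19 fd d1]
D3: mem[0x06..0x0d] <- [d1 29 29 19 fd d1 35 0d]
D4: mem[0x20..0x22] <- [95 bb 43]
query mem[0x06]=0xd1, mem[0x21]=0xbb, mem[0x1a]=0x29, mem[0x1f]=0x29

MEM[0x06,0x21,0x1a,0x1f] = d1 bb 29 29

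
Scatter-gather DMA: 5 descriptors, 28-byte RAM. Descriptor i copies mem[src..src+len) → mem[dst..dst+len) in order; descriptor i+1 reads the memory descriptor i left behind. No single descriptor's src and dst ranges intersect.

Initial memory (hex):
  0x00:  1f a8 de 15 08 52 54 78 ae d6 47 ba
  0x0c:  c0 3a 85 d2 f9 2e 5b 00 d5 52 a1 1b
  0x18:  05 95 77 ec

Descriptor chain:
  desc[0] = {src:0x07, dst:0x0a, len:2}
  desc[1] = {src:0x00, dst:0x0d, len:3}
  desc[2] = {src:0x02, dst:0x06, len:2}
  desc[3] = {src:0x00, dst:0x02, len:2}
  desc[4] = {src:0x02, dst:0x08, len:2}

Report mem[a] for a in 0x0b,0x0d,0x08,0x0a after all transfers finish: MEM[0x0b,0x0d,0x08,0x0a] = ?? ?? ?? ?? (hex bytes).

#0 dst[0x0a+2] := {0x78,0xae}
#1 dst[0x0d+3] := {0x1f,0xa8,0xde}
#2 dst[0x06+2] := {0xde,0x15}
#3 dst[0x02+2] := {0x1f,0xa8}
#4 dst[0x08+2] := {0x1f,0xa8}
query mem[0x0b]=0xae, mem[0x0d]=0x1f, mem[0x08]=0x1f, mem[0x0a]=0x78

MEM[0x0b,0x0d,0x08,0x0a] = ae 1f 1f 78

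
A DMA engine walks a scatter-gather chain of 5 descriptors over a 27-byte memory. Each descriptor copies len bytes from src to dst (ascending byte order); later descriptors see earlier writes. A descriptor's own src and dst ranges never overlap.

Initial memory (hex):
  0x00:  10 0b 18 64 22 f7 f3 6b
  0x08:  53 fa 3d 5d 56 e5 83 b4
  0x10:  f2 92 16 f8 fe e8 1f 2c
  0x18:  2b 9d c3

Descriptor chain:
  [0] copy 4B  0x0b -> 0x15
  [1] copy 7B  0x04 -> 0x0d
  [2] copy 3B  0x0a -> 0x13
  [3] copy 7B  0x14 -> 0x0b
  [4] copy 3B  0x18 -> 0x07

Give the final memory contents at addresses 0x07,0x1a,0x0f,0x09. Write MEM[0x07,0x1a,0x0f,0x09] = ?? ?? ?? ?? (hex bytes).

#0 dst[0x15+4] := {0x5d,0x56,0xe5,0x83}
#1 dst[0x0d+7] := {0x22,0xf7,0xf3,0x6b,0x53,0xfa,0x3d}
#2 dst[0x13+3] := {0x3d,0x5d,0x56}
#3 dst[0x0b+7] := {0x5d,0x56,0x56,0xe5,0x83,0x9d,0xc3}
#4 dst[0x07+3] := {0x83,0x9d,0xc3}
query mem[0x07]=0x83, mem[0x1a]=0xc3, mem[0x0f]=0x83, mem[0x09]=0xc3

MEM[0x07,0x1a,0x0f,0x09] = 83 c3 83 c3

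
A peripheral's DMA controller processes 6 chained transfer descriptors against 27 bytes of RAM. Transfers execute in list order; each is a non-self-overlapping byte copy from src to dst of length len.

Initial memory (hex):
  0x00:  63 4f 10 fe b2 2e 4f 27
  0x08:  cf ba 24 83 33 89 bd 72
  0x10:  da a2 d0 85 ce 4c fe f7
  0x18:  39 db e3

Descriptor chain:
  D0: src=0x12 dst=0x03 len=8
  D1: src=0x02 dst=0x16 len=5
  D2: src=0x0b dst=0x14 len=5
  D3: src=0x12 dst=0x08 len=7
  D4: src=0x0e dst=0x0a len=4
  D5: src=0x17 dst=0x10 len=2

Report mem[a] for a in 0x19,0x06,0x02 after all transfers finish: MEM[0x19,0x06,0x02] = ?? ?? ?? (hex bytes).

MEM[0x19,0x06,0x02] = ce 4c 10

[0] 0x12->0x03 len=8 : d0 85 ce 4c fe f7 39 db
[1] 0x02->0x16 len=5 : 10 d0 85 ce 4c
[2] 0x0b->0x14 len=5 : 83 33 89 bd 72
[3] 0x12->0x08 len=7 : d0 85 83 33 89 bd 72
[4] 0x0e->0x0a len=4 : 72 72 da a2
[5] 0x17->0x10 len=2 : bd 72
query mem[0x19]=0xce, mem[0x06]=0x4c, mem[0x02]=0x10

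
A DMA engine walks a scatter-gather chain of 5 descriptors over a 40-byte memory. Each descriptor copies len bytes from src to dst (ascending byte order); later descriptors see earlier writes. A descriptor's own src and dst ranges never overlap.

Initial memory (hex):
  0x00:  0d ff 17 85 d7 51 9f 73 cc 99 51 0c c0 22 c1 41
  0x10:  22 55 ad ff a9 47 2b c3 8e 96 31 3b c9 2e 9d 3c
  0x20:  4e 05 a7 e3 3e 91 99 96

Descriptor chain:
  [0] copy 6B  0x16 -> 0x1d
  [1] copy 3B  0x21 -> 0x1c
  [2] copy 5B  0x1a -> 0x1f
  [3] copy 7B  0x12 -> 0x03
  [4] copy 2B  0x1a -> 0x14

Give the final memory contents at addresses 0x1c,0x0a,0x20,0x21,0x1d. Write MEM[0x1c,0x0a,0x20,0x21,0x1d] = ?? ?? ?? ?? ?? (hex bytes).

  after D0: wrote 6B at 0x1d = 2bc38e96313b
  after D1: wrote 3B at 0x1c = 313be3
  after D2: wrote 5B at 0x1f = 313b313be3
  after D3: wrote 7B at 0x03 = adffa9472bc38e
  after D4: wrote 2B at 0x14 = 313b
query mem[0x1c]=0x31, mem[0x0a]=0x51, mem[0x20]=0x3b, mem[0x21]=0x31, mem[0x1d]=0x3b

MEM[0x1c,0x0a,0x20,0x21,0x1d] = 31 51 3b 31 3b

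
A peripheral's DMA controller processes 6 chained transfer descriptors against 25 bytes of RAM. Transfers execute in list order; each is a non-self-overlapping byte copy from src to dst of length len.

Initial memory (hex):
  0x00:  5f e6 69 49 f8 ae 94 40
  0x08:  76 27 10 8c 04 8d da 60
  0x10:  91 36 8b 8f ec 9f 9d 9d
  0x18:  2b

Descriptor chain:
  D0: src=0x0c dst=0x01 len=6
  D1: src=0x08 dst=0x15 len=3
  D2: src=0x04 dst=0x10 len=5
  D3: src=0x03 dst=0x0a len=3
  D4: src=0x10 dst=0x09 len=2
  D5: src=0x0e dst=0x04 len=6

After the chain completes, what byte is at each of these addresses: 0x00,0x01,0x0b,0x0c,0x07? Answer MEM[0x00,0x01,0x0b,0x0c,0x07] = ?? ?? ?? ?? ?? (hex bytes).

  after D0: wrote 6B at 0x01 = 048dda609136
  after D1: wrote 3B at 0x15 = 762710
  after D2: wrote 5B at 0x10 = 6091364076
  after D3: wrote 3B at 0x0a = da6091
  after D4: wrote 2B at 0x09 = 6091
  after D5: wrote 6B at 0x04 = da6060913640
query mem[0x00]=0x5f, mem[0x01]=0x04, mem[0x0b]=0x60, mem[0x0c]=0x91, mem[0x07]=0x91

MEM[0x00,0x01,0x0b,0x0c,0x07] = 5f 04 60 91 91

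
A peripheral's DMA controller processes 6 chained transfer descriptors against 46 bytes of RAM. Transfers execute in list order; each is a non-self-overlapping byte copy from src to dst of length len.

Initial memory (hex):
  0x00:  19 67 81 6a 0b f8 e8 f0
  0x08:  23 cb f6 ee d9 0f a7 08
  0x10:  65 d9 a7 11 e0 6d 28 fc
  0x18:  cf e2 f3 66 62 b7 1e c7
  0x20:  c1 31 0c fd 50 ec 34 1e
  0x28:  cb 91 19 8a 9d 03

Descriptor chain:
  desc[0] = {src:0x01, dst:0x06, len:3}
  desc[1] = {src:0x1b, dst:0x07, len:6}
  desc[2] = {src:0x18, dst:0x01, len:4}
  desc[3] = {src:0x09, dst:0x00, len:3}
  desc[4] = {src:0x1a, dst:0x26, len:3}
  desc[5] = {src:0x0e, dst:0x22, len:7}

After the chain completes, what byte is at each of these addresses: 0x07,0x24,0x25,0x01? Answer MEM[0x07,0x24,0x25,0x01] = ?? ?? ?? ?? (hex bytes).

D0: mem[0x06..0x08] <- [67 81 6a]
D1: mem[0x07..0x0c] <- [66 62 b7 1e c7 c1]
D2: mem[0x01..0x04] <- [cf e2 f3 66]
D3: mem[0x00..0x02] <- [b7 1e c7]
D4: mem[0x26..0x28] <- [f3 66 62]
D5: mem[0x22..0x28] <- [a7 08 65 d9 a7 11 e0]
query mem[0x07]=0x66, mem[0x24]=0x65, mem[0x25]=0xd9, mem[0x01]=0x1e

MEM[0x07,0x24,0x25,0x01] = 66 65 d9 1e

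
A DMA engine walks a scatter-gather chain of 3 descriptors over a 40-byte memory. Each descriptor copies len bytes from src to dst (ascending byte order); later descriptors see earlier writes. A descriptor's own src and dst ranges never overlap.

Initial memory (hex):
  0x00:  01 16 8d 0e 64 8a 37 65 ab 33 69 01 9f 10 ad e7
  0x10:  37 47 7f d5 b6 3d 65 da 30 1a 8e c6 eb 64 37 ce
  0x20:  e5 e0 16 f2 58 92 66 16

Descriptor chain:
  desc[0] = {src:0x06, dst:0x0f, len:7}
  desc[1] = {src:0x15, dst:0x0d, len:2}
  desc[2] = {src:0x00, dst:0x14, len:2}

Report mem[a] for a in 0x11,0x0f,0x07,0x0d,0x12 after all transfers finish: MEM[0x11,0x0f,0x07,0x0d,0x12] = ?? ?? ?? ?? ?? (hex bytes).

D0: mem[0x0f..0x15] <- [37 65 ab 33 69 01 9f]
D1: mem[0x0d..0x0e] <- [9f 65]
D2: mem[0x14..0x15] <- [01 16]
query mem[0x11]=0xab, mem[0x0f]=0x37, mem[0x07]=0x65, mem[0x0d]=0x9f, mem[0x12]=0x33

MEM[0x11,0x0f,0x07,0x0d,0x12] = ab 37 65 9f 33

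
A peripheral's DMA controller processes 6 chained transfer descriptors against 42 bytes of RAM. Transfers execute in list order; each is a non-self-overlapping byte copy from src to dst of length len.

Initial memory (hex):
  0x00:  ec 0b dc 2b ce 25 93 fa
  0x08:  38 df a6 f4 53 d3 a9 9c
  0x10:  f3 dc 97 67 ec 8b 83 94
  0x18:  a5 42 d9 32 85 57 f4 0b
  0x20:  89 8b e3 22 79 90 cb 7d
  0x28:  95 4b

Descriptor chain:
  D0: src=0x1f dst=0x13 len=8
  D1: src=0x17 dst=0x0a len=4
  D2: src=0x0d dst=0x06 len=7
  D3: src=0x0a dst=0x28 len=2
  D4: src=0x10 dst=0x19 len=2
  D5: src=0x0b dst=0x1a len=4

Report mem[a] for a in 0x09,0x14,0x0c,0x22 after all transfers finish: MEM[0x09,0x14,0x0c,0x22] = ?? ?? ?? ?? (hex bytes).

MEM[0x09,0x14,0x0c,0x22] = f3 89 0b e3

D0: mem[0x13..0x1a] <- [0b 89 8b e3 22 79 90 cb]
D1: mem[0x0a..0x0d] <- [22 79 90 cb]
D2: mem[0x06..0x0c] <- [cb a9 9c f3 dc 97 0b]
D3: mem[0x28..0x29] <- [dc 97]
D4: mem[0x19..0x1a] <- [f3 dc]
D5: mem[0x1a..0x1d] <- [97 0b cb a9]
query mem[0x09]=0xf3, mem[0x14]=0x89, mem[0x0c]=0x0b, mem[0x22]=0xe3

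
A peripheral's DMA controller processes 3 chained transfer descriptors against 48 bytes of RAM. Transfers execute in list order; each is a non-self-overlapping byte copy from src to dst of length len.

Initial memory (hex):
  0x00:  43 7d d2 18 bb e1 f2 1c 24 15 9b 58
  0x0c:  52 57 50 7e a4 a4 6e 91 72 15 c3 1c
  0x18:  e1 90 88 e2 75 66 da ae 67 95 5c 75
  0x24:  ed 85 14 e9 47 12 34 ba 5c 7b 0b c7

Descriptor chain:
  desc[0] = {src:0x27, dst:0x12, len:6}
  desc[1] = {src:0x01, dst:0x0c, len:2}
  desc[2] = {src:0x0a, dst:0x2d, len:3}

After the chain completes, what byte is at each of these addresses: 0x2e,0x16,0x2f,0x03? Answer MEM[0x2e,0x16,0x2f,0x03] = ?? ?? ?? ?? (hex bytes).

#0 dst[0x12+6] := {0xe9,0x47,0x12,0x34,0xba,0x5c}
#1 dst[0x0c+2] := {0x7d,0xd2}
#2 dst[0x2d+3] := {0x9b,0x58,0x7d}
query mem[0x2e]=0x58, mem[0x16]=0xba, mem[0x2f]=0x7d, mem[0x03]=0x18

MEM[0x2e,0x16,0x2f,0x03] = 58 ba 7d 18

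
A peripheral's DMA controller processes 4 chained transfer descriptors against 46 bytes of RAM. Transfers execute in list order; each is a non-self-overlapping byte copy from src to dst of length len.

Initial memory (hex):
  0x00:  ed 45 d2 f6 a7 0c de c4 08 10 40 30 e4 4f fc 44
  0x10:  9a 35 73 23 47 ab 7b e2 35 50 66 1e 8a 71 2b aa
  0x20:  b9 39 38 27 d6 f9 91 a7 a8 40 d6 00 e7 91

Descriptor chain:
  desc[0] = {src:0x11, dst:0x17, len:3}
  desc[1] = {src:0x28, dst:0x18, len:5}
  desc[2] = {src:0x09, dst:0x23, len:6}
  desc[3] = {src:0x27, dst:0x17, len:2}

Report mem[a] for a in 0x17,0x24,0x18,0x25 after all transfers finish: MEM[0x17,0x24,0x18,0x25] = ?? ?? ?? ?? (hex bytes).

D0: mem[0x17..0x19] <- [35 73 23]
D1: mem[0x18..0x1c] <- [a8 40 d6 00 e7]
D2: mem[0x23..0x28] <- [10 40 30 e4 4f fc]
D3: mem[0x17..0x18] <- [4f fc]
query mem[0x17]=0x4f, mem[0x24]=0x40, mem[0x18]=0xfc, mem[0x25]=0x30

MEM[0x17,0x24,0x18,0x25] = 4f 40 fc 30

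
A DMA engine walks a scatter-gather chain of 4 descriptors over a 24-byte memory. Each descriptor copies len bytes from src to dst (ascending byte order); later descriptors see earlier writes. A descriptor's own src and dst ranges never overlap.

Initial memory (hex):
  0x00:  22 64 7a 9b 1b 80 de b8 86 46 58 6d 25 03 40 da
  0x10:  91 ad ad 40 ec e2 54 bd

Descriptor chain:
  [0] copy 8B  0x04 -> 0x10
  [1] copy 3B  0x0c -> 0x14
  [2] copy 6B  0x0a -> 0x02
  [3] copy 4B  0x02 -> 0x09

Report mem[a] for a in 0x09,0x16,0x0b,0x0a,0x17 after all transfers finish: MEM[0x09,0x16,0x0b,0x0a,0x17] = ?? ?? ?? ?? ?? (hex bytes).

#0 dst[0x10+8] := {0x1b,0x80,0xde,0xb8,0x86,0x46,0x58,0x6d}
#1 dst[0x14+3] := {0x25,0x03,0x40}
#2 dst[0x02+6] := {0x58,0x6d,0x25,0x03,0x40,0xda}
#3 dst[0x09+4] := {0x58,0x6d,0x25,0x03}
query mem[0x09]=0x58, mem[0x16]=0x40, mem[0x0b]=0x25, mem[0x0a]=0x6d, mem[0x17]=0x6d

MEM[0x09,0x16,0x0b,0x0a,0x17] = 58 40 25 6d 6d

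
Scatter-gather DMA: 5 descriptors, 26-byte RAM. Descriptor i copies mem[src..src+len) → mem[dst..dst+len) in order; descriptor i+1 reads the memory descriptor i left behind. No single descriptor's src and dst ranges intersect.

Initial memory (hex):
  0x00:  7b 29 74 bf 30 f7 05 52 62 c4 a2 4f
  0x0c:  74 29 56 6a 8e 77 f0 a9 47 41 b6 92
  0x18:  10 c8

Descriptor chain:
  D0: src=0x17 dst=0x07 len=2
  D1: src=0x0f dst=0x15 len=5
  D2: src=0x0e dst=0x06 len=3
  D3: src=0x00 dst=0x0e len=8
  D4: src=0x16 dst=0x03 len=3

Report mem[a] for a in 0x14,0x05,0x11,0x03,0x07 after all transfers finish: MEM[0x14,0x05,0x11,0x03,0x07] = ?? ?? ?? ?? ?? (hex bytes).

MEM[0x14,0x05,0x11,0x03,0x07] = 56 f0 bf 8e 6a

  after D0: wrote 2B at 0x07 = 9210
  after D1: wrote 5B at 0x15 = 6a8e77f0a9
  after D2: wrote 3B at 0x06 = 566a8e
  after D3: wrote 8B at 0x0e = 7b2974bf30f7566a
  after D4: wrote 3B at 0x03 = 8e77f0
query mem[0x14]=0x56, mem[0x05]=0xf0, mem[0x11]=0xbf, mem[0x03]=0x8e, mem[0x07]=0x6a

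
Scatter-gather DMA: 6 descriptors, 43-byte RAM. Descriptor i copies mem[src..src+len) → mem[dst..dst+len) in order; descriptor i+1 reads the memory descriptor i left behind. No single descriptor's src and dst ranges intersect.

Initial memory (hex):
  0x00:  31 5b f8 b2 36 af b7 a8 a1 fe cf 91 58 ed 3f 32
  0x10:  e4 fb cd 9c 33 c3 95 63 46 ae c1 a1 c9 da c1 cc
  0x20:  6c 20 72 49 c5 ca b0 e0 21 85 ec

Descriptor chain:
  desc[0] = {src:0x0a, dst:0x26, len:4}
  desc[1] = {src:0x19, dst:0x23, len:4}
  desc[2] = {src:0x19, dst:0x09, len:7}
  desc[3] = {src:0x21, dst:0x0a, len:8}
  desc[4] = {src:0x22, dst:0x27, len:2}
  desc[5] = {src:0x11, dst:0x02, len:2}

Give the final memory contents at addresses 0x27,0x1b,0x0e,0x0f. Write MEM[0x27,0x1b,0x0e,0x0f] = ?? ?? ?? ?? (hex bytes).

MEM[0x27,0x1b,0x0e,0x0f] = 72 a1 a1 c9

  after D0: wrote 4B at 0x26 = cf9158ed
  after D1: wrote 4B at 0x23 = aec1a1c9
  after D2: wrote 7B at 0x09 = aec1a1c9dac1cc
  after D3: wrote 8B at 0x0a = 2072aec1a1c99158
  after D4: wrote 2B at 0x27 = 72ae
  after D5: wrote 2B at 0x02 = 58cd
query mem[0x27]=0x72, mem[0x1b]=0xa1, mem[0x0e]=0xa1, mem[0x0f]=0xc9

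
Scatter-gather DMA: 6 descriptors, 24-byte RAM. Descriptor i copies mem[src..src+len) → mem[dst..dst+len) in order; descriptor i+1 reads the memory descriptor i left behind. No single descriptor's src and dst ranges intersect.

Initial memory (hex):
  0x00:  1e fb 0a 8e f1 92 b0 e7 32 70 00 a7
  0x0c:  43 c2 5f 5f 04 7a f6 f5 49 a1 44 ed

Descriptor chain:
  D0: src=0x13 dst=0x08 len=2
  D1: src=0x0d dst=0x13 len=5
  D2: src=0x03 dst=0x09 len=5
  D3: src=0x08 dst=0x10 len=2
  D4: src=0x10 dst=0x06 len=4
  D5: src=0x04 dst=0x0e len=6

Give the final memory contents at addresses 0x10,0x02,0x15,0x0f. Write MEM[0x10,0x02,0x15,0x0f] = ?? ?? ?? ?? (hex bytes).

MEM[0x10,0x02,0x15,0x0f] = f5 0a 5f 92

  after D0: wrote 2B at 0x08 = f549
  after D1: wrote 5B at 0x13 = c25f5f047a
  after D2: wrote 5B at 0x09 = 8ef192b0e7
  after D3: wrote 2B at 0x10 = f58e
  after D4: wrote 4B at 0x06 = f58ef6c2
  after D5: wrote 6B at 0x0e = f192f58ef6c2
query mem[0x10]=0xf5, mem[0x02]=0x0a, mem[0x15]=0x5f, mem[0x0f]=0x92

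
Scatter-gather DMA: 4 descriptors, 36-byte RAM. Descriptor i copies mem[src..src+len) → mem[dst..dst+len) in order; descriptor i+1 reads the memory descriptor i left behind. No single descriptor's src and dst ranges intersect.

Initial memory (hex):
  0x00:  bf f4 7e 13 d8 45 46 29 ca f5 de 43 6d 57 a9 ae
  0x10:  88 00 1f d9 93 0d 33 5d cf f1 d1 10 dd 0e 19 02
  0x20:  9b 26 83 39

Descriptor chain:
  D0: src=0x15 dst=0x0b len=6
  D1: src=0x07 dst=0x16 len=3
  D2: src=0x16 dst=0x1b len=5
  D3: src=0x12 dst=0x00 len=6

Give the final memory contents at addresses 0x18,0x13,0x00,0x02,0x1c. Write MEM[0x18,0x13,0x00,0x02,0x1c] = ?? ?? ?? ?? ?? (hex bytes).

MEM[0x18,0x13,0x00,0x02,0x1c] = f5 d9 1f 93 ca

D0: mem[0x0b..0x10] <- [0d 33 5d cf f1 d1]
D1: mem[0x16..0x18] <- [29 ca f5]
D2: mem[0x1b..0x1f] <- [29 ca f5 f1 d1]
D3: mem[0x00..0x05] <- [1f d9 93 0d 29 ca]
query mem[0x18]=0xf5, mem[0x13]=0xd9, mem[0x00]=0x1f, mem[0x02]=0x93, mem[0x1c]=0xca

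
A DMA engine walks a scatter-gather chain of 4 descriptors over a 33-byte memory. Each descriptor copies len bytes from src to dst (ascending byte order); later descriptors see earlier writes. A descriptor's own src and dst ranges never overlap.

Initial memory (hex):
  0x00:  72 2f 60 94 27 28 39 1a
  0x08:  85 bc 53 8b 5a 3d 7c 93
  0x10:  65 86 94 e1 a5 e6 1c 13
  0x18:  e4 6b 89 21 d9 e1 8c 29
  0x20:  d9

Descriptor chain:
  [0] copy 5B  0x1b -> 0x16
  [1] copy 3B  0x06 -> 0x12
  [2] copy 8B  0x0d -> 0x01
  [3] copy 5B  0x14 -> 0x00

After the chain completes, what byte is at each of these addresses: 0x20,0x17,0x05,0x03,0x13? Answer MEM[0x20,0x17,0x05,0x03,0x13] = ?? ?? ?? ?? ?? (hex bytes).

MEM[0x20,0x17,0x05,0x03,0x13] = d9 d9 86 d9 1a

#0 dst[0x16+5] := {0x21,0xd9,0xe1,0x8c,0x29}
#1 dst[0x12+3] := {0x39,0x1a,0x85}
#2 dst[0x01+8] := {0x3d,0x7c,0x93,0x65,0x86,0x39,0x1a,0x85}
#3 dst[0x00+5] := {0x85,0xe6,0x21,0xd9,0xe1}
query mem[0x20]=0xd9, mem[0x17]=0xd9, mem[0x05]=0x86, mem[0x03]=0xd9, mem[0x13]=0x1a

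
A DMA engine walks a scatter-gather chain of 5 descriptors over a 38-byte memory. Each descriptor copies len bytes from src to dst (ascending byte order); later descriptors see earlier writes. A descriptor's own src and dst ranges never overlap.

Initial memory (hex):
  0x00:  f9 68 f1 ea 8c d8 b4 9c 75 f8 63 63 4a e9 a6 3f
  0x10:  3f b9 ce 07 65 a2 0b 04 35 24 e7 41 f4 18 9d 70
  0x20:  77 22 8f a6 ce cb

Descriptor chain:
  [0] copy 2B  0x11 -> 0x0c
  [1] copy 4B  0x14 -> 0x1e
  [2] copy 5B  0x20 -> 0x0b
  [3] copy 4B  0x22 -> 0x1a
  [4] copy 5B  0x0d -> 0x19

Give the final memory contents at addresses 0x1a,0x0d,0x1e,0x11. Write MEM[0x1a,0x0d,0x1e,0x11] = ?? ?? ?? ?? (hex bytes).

[0] 0x11->0x0c len=2 : b9 ce
[1] 0x14->0x1e len=4 : 65 a2 0b 04
[2] 0x20->0x0b len=5 : 0b 04 8f a6 ce
[3] 0x22->0x1a len=4 : 8f a6 ce cb
[4] 0x0d->0x19 len=5 : 8f a6 ce 3f b9
query mem[0x1a]=0xa6, mem[0x0d]=0x8f, mem[0x1e]=0x65, mem[0x11]=0xb9

MEM[0x1a,0x0d,0x1e,0x11] = a6 8f 65 b9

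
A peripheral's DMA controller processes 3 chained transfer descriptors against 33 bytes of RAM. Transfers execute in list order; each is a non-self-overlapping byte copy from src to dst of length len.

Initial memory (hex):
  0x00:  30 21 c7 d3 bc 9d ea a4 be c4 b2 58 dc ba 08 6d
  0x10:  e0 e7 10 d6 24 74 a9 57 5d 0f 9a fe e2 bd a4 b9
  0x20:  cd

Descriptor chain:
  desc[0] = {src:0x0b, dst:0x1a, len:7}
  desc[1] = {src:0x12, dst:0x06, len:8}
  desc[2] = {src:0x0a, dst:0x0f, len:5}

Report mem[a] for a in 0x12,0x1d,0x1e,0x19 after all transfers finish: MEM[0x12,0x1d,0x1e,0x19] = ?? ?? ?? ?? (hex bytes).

MEM[0x12,0x1d,0x1e,0x19] = 0f 08 6d 0f

#0 dst[0x1a+7] := {0x58,0xdc,0xba,0x08,0x6d,0xe0,0xe7}
#1 dst[0x06+8] := {0x10,0xd6,0x24,0x74,0xa9,0x57,0x5d,0x0f}
#2 dst[0x0f+5] := {0xa9,0x57,0x5d,0x0f,0x08}
query mem[0x12]=0x0f, mem[0x1d]=0x08, mem[0x1e]=0x6d, mem[0x19]=0x0f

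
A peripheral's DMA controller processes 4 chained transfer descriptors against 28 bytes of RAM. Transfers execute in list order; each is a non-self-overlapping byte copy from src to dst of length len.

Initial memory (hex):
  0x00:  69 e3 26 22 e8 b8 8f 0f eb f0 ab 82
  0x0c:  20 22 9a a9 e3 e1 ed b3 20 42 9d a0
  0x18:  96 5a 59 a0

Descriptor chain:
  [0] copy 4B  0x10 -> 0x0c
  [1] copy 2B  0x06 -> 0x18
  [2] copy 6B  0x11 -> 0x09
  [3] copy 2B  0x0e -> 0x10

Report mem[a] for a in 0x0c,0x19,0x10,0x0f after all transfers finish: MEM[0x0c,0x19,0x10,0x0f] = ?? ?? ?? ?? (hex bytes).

MEM[0x0c,0x19,0x10,0x0f] = 20 0f 9d b3

#0 dst[0x0c+4] := {0xe3,0xe1,0xed,0xb3}
#1 dst[0x18+2] := {0x8f,0x0f}
#2 dst[0x09+6] := {0xe1,0xed,0xb3,0x20,0x42,0x9d}
#3 dst[0x10+2] := {0x9d,0xb3}
query mem[0x0c]=0x20, mem[0x19]=0x0f, mem[0x10]=0x9d, mem[0x0f]=0xb3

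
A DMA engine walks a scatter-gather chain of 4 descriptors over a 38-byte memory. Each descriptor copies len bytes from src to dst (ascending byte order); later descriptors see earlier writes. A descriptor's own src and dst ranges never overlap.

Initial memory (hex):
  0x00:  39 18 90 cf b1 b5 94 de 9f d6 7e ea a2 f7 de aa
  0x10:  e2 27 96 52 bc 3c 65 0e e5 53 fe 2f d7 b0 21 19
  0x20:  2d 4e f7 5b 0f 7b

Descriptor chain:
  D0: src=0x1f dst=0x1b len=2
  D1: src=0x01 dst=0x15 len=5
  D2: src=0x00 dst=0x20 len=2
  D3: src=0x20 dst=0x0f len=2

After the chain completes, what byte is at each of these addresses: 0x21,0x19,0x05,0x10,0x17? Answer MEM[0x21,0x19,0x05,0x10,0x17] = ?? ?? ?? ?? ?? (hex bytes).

MEM[0x21,0x19,0x05,0x10,0x17] = 18 b5 b5 18 cf

  after D0: wrote 2B at 0x1b = 192d
  after D1: wrote 5B at 0x15 = 1890cfb1b5
  after D2: wrote 2B at 0x20 = 3918
  after D3: wrote 2B at 0x0f = 3918
query mem[0x21]=0x18, mem[0x19]=0xb5, mem[0x05]=0xb5, mem[0x10]=0x18, mem[0x17]=0xcf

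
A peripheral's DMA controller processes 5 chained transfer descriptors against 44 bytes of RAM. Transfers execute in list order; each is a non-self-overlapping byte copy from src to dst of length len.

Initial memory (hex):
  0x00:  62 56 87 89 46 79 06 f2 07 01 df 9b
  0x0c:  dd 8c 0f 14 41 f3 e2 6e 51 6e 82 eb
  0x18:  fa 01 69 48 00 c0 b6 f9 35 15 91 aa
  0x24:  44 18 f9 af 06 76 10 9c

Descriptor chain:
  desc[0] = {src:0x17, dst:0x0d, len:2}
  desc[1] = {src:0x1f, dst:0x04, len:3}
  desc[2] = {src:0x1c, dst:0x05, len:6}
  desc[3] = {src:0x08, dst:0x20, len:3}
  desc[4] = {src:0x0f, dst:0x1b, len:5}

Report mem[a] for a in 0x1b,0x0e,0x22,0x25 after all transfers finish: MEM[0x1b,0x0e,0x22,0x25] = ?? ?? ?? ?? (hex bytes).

MEM[0x1b,0x0e,0x22,0x25] = 14 fa 15 18

[0] 0x17->0x0d len=2 : eb fa
[1] 0x1f->0x04 len=3 : f9 35 15
[2] 0x1c->0x05 len=6 : 00 c0 b6 f9 35 15
[3] 0x08->0x20 len=3 : f9 35 15
[4] 0x0f->0x1b len=5 : 14 41 f3 e2 6e
query mem[0x1b]=0x14, mem[0x0e]=0xfa, mem[0x22]=0x15, mem[0x25]=0x18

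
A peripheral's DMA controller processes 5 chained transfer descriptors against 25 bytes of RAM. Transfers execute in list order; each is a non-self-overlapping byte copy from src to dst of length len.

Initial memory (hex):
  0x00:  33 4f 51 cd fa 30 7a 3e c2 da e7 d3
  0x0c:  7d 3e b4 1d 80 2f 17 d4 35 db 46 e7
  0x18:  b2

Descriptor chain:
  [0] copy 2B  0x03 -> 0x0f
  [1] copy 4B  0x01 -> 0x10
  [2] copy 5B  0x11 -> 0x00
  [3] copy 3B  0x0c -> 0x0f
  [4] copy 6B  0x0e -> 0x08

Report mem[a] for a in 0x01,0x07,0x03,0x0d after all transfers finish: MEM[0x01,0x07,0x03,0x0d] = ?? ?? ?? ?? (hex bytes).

MEM[0x01,0x07,0x03,0x0d] = cd 3e 35 fa

  after D0: wrote 2B at 0x0f = cdfa
  after D1: wrote 4B at 0x10 = 4f51cdfa
  after D2: wrote 5B at 0x00 = 51cdfa35db
  after D3: wrote 3B at 0x0f = 7d3eb4
  after D4: wrote 6B at 0x08 = b47d3eb4cdfa
query mem[0x01]=0xcd, mem[0x07]=0x3e, mem[0x03]=0x35, mem[0x0d]=0xfa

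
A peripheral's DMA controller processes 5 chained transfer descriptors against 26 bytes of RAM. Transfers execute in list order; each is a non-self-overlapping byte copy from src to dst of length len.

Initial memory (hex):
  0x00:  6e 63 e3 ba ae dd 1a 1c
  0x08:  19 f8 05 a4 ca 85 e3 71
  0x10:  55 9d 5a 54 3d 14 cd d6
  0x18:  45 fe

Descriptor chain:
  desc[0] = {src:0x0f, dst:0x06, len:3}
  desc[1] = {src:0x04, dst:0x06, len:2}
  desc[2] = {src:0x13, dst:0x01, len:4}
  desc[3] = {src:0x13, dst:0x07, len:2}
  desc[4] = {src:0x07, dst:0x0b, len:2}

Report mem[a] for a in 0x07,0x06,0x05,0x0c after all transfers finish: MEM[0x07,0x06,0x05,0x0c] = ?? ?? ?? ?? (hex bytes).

MEM[0x07,0x06,0x05,0x0c] = 54 ae dd 3d

D0: mem[0x06..0x08] <- [71 55 9d]
D1: mem[0x06..0x07] <- [ae dd]
D2: mem[0x01..0x04] <- [54 3d 14 cd]
D3: mem[0x07..0x08] <- [54 3d]
D4: mem[0x0b..0x0c] <- [54 3d]
query mem[0x07]=0x54, mem[0x06]=0xae, mem[0x05]=0xdd, mem[0x0c]=0x3d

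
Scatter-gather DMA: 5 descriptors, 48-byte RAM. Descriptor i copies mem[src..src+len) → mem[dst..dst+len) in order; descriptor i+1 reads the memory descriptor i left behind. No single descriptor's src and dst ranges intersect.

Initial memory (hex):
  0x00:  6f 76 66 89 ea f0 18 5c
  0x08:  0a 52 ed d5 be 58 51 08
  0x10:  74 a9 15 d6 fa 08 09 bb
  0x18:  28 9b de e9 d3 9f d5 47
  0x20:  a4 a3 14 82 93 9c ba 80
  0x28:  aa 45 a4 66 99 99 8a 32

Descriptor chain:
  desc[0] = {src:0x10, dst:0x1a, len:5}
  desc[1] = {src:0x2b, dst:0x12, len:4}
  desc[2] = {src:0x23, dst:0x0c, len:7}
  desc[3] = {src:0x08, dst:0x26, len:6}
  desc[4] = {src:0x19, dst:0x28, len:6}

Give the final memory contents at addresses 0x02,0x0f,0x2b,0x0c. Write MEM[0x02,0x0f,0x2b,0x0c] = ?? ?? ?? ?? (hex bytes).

MEM[0x02,0x0f,0x2b,0x0c] = 66 ba 15 82

#0 dst[0x1a+5] := {0x74,0xa9,0x15,0xd6,0xfa}
#1 dst[0x12+4] := {0x66,0x99,0x99,0x8a}
#2 dst[0x0c+7] := {0x82,0x93,0x9c,0xba,0x80,0xaa,0x45}
#3 dst[0x26+6] := {0x0a,0x52,0xed,0xd5,0x82,0x93}
#4 dst[0x28+6] := {0x9b,0x74,0xa9,0x15,0xd6,0xfa}
query mem[0x02]=0x66, mem[0x0f]=0xba, mem[0x2b]=0x15, mem[0x0c]=0x82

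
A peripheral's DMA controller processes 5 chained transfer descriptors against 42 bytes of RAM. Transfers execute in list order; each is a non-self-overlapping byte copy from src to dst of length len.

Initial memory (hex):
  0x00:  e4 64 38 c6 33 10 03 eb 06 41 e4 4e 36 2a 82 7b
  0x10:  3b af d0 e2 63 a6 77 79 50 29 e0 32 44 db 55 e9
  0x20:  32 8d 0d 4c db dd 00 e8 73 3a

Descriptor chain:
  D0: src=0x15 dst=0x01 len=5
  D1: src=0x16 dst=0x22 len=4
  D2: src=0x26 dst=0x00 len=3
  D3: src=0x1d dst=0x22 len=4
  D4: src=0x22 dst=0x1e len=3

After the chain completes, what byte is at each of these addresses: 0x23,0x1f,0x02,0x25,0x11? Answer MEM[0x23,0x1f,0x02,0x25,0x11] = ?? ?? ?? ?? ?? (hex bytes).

[0] 0x15->0x01 len=5 : a6 77 79 50 29
[1] 0x16->0x22 len=4 : 77 79 50 29
[2] 0x26->0x00 len=3 : 00 e8 73
[3] 0x1d->0x22 len=4 : db 55 e9 32
[4] 0x22->0x1e len=3 : db 55 e9
query mem[0x23]=0x55, mem[0x1f]=0x55, mem[0x02]=0x73, mem[0x25]=0x32, mem[0x11]=0xaf

MEM[0x23,0x1f,0x02,0x25,0x11] = 55 55 73 32 af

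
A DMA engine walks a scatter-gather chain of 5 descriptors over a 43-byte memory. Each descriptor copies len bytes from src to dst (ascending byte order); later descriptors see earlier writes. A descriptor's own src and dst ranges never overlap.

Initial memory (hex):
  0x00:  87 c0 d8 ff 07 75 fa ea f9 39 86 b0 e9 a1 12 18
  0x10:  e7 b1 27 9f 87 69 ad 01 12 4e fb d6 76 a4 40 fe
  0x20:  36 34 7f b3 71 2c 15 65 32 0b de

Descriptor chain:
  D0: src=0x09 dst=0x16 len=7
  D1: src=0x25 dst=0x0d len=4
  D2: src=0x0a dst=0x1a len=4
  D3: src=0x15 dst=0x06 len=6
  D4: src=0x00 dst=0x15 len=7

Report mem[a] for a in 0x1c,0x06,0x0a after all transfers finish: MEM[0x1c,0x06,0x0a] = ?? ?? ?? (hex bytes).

#0 dst[0x16+7] := {0x39,0x86,0xb0,0xe9,0xa1,0x12,0x18}
#1 dst[0x0d+4] := {0x2c,0x15,0x65,0x32}
#2 dst[0x1a+4] := {0x86,0xb0,0xe9,0x2c}
#3 dst[0x06+6] := {0x69,0x39,0x86,0xb0,0xe9,0x86}
#4 dst[0x15+7] := {0x87,0xc0,0xd8,0xff,0x07,0x75,0x69}
query mem[0x1c]=0xe9, mem[0x06]=0x69, mem[0x0a]=0xe9

MEM[0x1c,0x06,0x0a] = e9 69 e9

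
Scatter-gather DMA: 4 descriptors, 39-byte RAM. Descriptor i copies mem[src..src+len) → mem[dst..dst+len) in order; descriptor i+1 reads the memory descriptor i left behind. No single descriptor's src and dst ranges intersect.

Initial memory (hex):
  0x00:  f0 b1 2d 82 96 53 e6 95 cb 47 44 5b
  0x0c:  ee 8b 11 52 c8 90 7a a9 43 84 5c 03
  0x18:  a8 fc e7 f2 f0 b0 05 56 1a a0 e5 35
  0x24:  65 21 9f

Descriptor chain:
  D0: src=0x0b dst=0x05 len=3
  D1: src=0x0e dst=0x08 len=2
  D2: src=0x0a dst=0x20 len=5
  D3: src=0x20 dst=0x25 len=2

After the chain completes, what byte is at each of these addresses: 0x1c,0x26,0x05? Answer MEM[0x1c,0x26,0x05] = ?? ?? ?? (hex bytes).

#0 dst[0x05+3] := {0x5b,0xee,0x8b}
#1 dst[0x08+2] := {0x11,0x52}
#2 dst[0x20+5] := {0x44,0x5b,0xee,0x8b,0x11}
#3 dst[0x25+2] := {0x44,0x5b}
query mem[0x1c]=0xf0, mem[0x26]=0x5b, mem[0x05]=0x5b

MEM[0x1c,0x26,0x05] = f0 5b 5b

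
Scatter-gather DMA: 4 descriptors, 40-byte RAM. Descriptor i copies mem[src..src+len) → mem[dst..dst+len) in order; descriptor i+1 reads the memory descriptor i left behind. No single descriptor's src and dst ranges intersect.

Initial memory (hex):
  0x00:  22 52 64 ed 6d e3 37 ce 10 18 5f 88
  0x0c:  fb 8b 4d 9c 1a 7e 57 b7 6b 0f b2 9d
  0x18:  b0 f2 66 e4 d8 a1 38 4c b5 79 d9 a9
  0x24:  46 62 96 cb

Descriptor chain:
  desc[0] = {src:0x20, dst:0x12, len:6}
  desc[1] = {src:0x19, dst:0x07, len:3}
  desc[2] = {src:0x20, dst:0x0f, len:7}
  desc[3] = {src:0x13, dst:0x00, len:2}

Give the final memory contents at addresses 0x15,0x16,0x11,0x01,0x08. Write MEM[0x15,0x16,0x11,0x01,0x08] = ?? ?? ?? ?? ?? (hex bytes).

  after D0: wrote 6B at 0x12 = b579d9a94662
  after D1: wrote 3B at 0x07 = f266e4
  after D2: wrote 7B at 0x0f = b579d9a9466296
  after D3: wrote 2B at 0x00 = 4662
query mem[0x15]=0x96, mem[0x16]=0x46, mem[0x11]=0xd9, mem[0x01]=0x62, mem[0x08]=0x66

MEM[0x15,0x16,0x11,0x01,0x08] = 96 46 d9 62 66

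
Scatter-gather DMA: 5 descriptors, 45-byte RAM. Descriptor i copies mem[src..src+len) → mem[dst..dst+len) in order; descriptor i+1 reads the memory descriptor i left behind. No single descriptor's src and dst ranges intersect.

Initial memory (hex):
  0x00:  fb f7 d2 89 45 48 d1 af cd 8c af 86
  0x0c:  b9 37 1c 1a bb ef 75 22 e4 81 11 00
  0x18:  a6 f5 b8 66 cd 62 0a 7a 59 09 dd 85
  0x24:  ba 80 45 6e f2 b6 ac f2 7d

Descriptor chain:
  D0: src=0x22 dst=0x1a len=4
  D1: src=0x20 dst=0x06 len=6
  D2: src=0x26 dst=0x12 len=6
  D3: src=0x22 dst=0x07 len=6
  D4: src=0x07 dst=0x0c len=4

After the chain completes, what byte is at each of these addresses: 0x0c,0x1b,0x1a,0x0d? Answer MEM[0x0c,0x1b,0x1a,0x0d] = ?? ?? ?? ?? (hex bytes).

MEM[0x0c,0x1b,0x1a,0x0d] = dd 85 dd 85

#0 dst[0x1a+4] := {0xdd,0x85,0xba,0x80}
#1 dst[0x06+6] := {0x59,0x09,0xdd,0x85,0xba,0x80}
#2 dst[0x12+6] := {0x45,0x6e,0xf2,0xb6,0xac,0xf2}
#3 dst[0x07+6] := {0xdd,0x85,0xba,0x80,0x45,0x6e}
#4 dst[0x0c+4] := {0xdd,0x85,0xba,0x80}
query mem[0x0c]=0xdd, mem[0x1b]=0x85, mem[0x1a]=0xdd, mem[0x0d]=0x85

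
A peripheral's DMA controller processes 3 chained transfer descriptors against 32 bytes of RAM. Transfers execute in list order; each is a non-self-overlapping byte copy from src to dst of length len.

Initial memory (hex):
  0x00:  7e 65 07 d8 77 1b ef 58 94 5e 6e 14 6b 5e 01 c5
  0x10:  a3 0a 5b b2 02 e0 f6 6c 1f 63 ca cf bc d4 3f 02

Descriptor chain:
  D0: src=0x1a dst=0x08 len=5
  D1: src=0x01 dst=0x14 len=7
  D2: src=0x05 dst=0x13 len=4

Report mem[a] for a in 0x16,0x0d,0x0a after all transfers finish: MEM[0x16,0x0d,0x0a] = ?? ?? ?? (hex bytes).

MEM[0x16,0x0d,0x0a] = ca 5e bc

[0] 0x1a->0x08 len=5 : ca cf bc d4 3f
[1] 0x01->0x14 len=7 : 65 07 d8 77 1b ef 58
[2] 0x05->0x13 len=4 : 1b ef 58 ca
query mem[0x16]=0xca, mem[0x0d]=0x5e, mem[0x0a]=0xbc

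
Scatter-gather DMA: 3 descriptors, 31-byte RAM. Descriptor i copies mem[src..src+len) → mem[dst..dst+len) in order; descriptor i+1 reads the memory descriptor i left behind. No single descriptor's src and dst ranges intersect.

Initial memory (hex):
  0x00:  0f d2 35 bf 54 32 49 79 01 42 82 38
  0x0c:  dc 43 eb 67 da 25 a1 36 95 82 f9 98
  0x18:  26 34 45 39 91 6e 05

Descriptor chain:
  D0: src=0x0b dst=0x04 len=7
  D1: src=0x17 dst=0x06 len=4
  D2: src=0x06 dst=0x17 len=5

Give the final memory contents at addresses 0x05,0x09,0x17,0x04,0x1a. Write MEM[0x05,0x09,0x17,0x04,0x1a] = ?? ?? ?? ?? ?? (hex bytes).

[0] 0x0b->0x04 len=7 : 38 dc 43 eb 67 da 25
[1] 0x17->0x06 len=4 : 98 26 34 45
[2] 0x06->0x17 len=5 : 98 26 34 45 25
query mem[0x05]=0xdc, mem[0x09]=0x45, mem[0x17]=0x98, mem[0x04]=0x38, mem[0x1a]=0x45

MEM[0x05,0x09,0x17,0x04,0x1a] = dc 45 98 38 45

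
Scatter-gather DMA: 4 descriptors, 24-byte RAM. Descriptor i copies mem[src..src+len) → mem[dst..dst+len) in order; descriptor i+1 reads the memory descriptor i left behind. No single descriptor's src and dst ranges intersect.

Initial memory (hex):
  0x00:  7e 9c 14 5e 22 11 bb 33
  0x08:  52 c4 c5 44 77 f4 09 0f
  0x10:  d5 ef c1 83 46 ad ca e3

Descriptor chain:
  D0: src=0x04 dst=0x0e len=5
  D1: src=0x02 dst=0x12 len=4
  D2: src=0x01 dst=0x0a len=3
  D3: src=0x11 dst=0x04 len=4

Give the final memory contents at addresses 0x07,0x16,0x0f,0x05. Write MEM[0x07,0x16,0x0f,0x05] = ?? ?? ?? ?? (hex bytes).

  after D0: wrote 5B at 0x0e = 2211bb3352
  after D1: wrote 4B at 0x12 = 145e2211
  after D2: wrote 3B at 0x0a = 9c145e
  after D3: wrote 4B at 0x04 = 33145e22
query mem[0x07]=0x22, mem[0x16]=0xca, mem[0x0f]=0x11, mem[0x05]=0x14

MEM[0x07,0x16,0x0f,0x05] = 22 ca 11 14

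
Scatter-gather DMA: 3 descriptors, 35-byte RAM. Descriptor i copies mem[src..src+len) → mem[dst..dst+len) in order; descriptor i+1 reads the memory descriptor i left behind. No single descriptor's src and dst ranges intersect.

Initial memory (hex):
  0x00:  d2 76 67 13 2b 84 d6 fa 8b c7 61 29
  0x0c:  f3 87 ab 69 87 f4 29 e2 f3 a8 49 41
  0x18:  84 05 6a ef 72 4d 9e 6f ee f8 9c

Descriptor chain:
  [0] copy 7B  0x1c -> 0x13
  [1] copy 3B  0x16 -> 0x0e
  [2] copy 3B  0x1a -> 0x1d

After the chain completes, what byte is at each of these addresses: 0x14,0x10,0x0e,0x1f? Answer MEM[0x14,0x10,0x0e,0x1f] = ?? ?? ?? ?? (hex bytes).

#0 dst[0x13+7] := {0x72,0x4d,0x9e,0x6f,0xee,0xf8,0x9c}
#1 dst[0x0e+3] := {0x6f,0xee,0xf8}
#2 dst[0x1d+3] := {0x6a,0xef,0x72}
query mem[0x14]=0x4d, mem[0x10]=0xf8, mem[0x0e]=0x6f, mem[0x1f]=0x72

MEM[0x14,0x10,0x0e,0x1f] = 4d f8 6f 72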